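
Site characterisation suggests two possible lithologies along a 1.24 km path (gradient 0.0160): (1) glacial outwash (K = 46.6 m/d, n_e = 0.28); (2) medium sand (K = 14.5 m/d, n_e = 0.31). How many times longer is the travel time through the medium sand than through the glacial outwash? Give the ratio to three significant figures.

Unit 1 (glacial outwash): v = 46.6×0.016/0.28 = 2.663 m/d, t = 1240/2.663 = 465.7 d
Unit 2 (medium sand): v = 14.5×0.016/0.31 = 0.7484 m/d, t = 1240/0.7484 = 1657 d
t(medium sand) / t(glacial outwash) = 1657/465.7 = 3.56

3.56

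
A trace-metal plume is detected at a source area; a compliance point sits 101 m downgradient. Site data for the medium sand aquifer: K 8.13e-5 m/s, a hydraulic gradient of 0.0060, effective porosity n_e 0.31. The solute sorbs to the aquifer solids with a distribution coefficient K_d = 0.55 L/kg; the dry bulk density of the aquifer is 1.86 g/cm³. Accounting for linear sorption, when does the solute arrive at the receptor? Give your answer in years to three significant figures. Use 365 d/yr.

8.75 years

K = 8.13e-5 m/s × 86400 s/d = 7.024 m/d
q = Ki = 7.024 × 0.0060 = 0.04215 m/d
v = Ki/n = 7.024·0.0060/0.31 = 0.1360 m/d
Retardation R = 1 + ρ_b·K_d/n = 1 + 1.86×0.55/0.31 = 4.300
Contaminant velocity v_c = v/R = 0.1360/4.300 = 0.03162 m/d
t = L/v_c = 101/0.03162 = 3194 d
   = 3194/365 = 8.75 yr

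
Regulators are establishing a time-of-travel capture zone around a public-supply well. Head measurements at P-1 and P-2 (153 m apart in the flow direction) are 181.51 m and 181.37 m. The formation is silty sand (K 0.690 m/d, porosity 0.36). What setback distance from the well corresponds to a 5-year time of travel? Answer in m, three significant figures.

Hydraulic gradient i = (181.51 − 181.37) / 153 = 0.14 / 153 = 9.150e-4
Specific discharge q = 0.690 × 9.150e-4 = 6.314e-4 m/d
Seepage velocity v = q / n = 6.314e-4 / 0.36 = 0.001754 m/d
T = 5 yr × 365 = 1825 d
L = v × T = 0.001754 × 1825 = 3.201 m

3.20 m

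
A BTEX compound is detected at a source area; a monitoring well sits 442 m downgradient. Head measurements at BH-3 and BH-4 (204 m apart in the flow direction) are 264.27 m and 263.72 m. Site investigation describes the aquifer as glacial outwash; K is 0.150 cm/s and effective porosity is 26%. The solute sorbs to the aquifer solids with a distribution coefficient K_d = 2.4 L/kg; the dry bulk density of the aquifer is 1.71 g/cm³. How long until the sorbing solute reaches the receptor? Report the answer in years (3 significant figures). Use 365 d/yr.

Hydraulic gradient i = (264.27 − 263.72) / 204 = 0.55 / 204 = 0.002696
K = 0.150 cm/s × 864 = 129.6 m/d
q = Ki = 129.6 × 0.002696 = 0.3494 m/d
Seepage velocity v = q / n = 0.3494 / 0.26 = 1.344 m/d
Retardation R = 1 + ρ_b·K_d/n = 1 + 1.71×2.4/0.26 = 16.78
Contaminant velocity v_c = v/R = 1.344/16.78 = 0.08007 m/d
t = L/v_c = 442/0.08007 = 5520 d
   = 5520/365 = 15.1 yr

15.1 years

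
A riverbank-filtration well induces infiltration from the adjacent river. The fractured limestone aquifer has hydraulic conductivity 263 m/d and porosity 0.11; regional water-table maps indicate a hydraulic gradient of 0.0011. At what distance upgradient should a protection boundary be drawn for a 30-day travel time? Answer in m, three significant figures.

78.9 m

Darcy flux q = K·i = 263 × 0.0011 = 0.2893 m/d
v_s = q/n_e = 0.2893/0.11 = 2.630 m/d
L = v × T = 2.630 × 30 = 78.90 m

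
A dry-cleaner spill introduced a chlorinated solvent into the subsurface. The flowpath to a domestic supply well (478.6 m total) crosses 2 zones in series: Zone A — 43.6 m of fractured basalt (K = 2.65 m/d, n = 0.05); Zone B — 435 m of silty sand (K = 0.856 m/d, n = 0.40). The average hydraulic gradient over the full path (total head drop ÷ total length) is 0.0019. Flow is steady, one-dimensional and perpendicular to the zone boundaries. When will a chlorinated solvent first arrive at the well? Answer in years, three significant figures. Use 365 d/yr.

278 years

Continuity: the same q passes through each zone, so ΔH = q·Σ(L_j/K_j) — the zones act as resistances in series.
Σ(L/K) = 43.6/2.65 + 435/0.856 = 16.45 + 508.2 = 524.6 d
K_eq = L_total / Σ(L/K) = 478.6 / 524.6 = 0.9123 m/d
q = K_eq · i = 0.9123 × 0.0019 = 0.001733 m/d (same in every zone)
Zone A: v = q/n = 0.001733/0.05 = 0.03467 m/d → t_A = 43.6/0.03467 = 1258 d
Zone B: v = q/n = 0.001733/0.40 = 0.004333 m/d → t_B = 435/0.004333 = 100400 d
Total t = 1258 + 100400 = 101600 d
   = 101600 / 365 = 278 yr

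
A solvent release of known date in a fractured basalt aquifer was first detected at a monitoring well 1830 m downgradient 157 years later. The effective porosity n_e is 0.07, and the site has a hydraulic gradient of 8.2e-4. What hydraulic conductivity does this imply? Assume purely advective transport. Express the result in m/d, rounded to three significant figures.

2.73 m/d

t = 157 years = 57310 d
v = L / t = 1830 / 57310 = 0.03193 m/d
K = v · n / i = 0.03193 × 0.07 / 8.2e-4 = 2.73 m/d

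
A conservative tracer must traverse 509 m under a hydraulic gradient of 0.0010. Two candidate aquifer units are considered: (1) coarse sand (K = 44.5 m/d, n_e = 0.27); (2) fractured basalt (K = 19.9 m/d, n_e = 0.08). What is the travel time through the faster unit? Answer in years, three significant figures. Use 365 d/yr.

Unit 1 (coarse sand): v = 44.5×0.0010/0.27 = 0.1648 m/d, t = 509/0.1648 = 3088 d
Unit 2 (fractured basalt): v = 19.9×0.0010/0.08 = 0.2487 m/d, t = 509/0.2487 = 2046 d
Faster: 2046 d / 365 = 5.61 yr

5.61 years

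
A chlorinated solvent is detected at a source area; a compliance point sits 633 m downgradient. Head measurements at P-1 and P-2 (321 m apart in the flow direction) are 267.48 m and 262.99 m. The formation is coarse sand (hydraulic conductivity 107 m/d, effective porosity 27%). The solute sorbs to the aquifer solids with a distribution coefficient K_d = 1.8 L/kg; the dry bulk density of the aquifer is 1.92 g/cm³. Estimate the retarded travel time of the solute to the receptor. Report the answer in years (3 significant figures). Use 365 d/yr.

4.32 years

Hydraulic gradient i = (267.48 − 262.99) / 321 = 4.49 / 321 = 0.01399
Specific discharge q = 107 × 0.01399 = 1.497 m/d
Seepage velocity v = q / n = 1.497 / 0.27 = 5.543 m/d
Retardation R = 1 + ρ_b·K_d/n = 1 + 1.92×1.8/0.27 = 13.80
Contaminant velocity v_c = v/R = 5.543/13.80 = 0.4017 m/d
t = L/v_c = 633/0.4017 = 1576 d
   = 1576/365 = 4.32 yr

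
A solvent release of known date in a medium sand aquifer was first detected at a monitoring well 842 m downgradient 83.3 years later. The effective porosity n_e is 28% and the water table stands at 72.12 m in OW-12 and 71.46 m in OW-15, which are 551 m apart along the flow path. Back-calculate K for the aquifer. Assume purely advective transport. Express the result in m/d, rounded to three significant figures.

6.47 m/d

Hydraulic gradient i = (72.12 − 71.46) / 551 = 0.66 / 551 = 0.001198
t = 83.3 years = 30400 d
v = L / t = 842 / 30400 = 0.02769 m/d
K = v · n / i = 0.02769 × 0.28 / 0.001198 = 6.47 m/d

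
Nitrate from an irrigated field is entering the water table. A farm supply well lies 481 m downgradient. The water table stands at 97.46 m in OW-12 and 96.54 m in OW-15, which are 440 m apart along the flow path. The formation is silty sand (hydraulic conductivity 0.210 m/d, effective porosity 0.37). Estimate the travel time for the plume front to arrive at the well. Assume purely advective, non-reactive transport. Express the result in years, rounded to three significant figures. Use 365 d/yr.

Hydraulic gradient i = (97.46 − 96.54) / 440 = 0.92 / 440 = 0.002091
q = Ki = 0.210 × 0.002091 = 4.391e-4 m/d
v_s = q/n_e = 4.391e-4/0.37 = 0.001187 m/d
t = L / v = 481 / 0.001187 = 405300 d
   = 405300 / 365 = 1110 yr

1110 years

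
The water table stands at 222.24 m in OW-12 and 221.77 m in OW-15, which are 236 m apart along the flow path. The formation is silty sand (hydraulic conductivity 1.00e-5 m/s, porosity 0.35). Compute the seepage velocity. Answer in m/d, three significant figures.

0.00492 m/d

Hydraulic gradient i = (222.24 − 221.77) / 236 = 0.47 / 236 = 0.001992
K = 1.00e-5 m/s × 86400 s/d = 0.8640 m/d
q = Ki = 0.8640 × 0.001992 = 0.001721 m/d
v = Ki/n = 0.8640·0.001992/0.35 = 0.004916 m/d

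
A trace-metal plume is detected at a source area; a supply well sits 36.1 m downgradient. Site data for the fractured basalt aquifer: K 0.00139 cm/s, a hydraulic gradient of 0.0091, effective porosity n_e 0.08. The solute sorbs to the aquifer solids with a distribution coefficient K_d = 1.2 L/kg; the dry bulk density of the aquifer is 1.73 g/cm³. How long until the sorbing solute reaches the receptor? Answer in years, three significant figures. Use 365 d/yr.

K = 0.00139 cm/s × 864 = 1.201 m/d
Darcy flux q = K·i = 1.201 × 0.0091 = 0.01093 m/d
v_s = q/n_e = 0.01093/0.08 = 0.1366 m/d
Retardation R = 1 + ρ_b·K_d/n = 1 + 1.73×1.2/0.08 = 26.95
Contaminant velocity v_c = v/R = 0.1366/26.95 = 0.005069 m/d
t = L/v_c = 36.1/0.005069 = 7122 d
   = 7122/365 = 19.5 yr

19.5 years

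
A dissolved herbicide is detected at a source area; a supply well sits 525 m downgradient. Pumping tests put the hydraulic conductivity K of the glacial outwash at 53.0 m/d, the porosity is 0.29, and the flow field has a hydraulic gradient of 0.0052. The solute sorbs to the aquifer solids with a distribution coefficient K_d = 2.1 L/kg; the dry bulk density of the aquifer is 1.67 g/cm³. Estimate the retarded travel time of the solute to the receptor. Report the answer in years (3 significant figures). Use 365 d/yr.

Darcy flux q = K·i = 53.0 × 0.0052 = 0.2756 m/d
Average linear velocity = 0.2756 / 0.29 = 0.9503 m/d
Retardation R = 1 + ρ_b·K_d/n = 1 + 1.67×2.1/0.29 = 13.09
Contaminant velocity v_c = v/R = 0.9503/13.09 = 0.07258 m/d
t = L/v_c = 525/0.07258 = 7233 d
   = 7233/365 = 19.8 yr

19.8 years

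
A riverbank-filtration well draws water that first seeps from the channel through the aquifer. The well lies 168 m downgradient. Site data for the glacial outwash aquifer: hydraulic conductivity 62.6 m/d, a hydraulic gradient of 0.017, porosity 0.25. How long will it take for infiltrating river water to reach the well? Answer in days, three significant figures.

39.5 days

Specific discharge q = 62.6 × 0.017 = 1.064 m/d
Average linear velocity = 1.064 / 0.25 = 4.257 m/d
t = L / v = 168 / 4.257 = 39.47 d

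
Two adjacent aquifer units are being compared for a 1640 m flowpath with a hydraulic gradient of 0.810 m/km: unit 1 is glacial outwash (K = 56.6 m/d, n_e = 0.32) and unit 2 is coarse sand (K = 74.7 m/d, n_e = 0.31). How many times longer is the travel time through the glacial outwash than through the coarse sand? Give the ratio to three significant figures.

1.36

Unit 1 (glacial outwash): v = 56.6×8.1e-4/0.32 = 0.1433 m/d, t = 1640/0.1433 = 11450 d
Unit 2 (coarse sand): v = 74.7×8.1e-4/0.31 = 0.1952 m/d, t = 1640/0.1952 = 8402 d
t(glacial outwash) / t(coarse sand) = 11450/8402 = 1.36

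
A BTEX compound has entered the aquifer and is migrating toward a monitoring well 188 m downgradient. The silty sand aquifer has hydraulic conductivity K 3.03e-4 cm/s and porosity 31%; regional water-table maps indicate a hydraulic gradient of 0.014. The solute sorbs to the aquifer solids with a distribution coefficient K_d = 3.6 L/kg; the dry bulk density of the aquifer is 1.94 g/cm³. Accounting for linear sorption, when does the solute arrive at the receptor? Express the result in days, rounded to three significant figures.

374000 days

K = 3.03e-4 cm/s × 864 = 0.2618 m/d
Specific discharge q = 0.2618 × 0.014 = 0.003665 m/d
v_s = q/n_e = 0.003665/0.31 = 0.01182 m/d
Retardation R = 1 + ρ_b·K_d/n = 1 + 1.94×3.6/0.31 = 23.53
Contaminant velocity v_c = v/R = 0.01182/23.53 = 5.025e-4 m/d
t = L/v_c = 188/5.025e-4 = 374100 d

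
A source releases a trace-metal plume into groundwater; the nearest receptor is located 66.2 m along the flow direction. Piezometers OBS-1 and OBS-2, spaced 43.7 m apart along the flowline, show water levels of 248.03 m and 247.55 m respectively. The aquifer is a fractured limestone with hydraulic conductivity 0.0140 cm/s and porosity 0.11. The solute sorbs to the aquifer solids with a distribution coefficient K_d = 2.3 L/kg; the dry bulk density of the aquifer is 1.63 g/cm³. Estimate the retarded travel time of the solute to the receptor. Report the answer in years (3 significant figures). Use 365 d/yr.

Hydraulic gradient i = (248.03 − 247.55) / 43.7 = 0.48 / 43.7 = 0.01098
K = 0.0140 cm/s × 864 = 12.10 m/d
q = Ki = 12.10 × 0.01098 = 0.1329 m/d
v = Ki/n = 12.10·0.01098/0.11 = 1.208 m/d
Retardation R = 1 + ρ_b·K_d/n = 1 + 1.63×2.3/0.11 = 35.08
Contaminant velocity v_c = v/R = 1.208/35.08 = 0.03443 m/d
t = L/v_c = 66.2/0.03443 = 1923 d
   = 1923/365 = 5.27 yr

5.27 years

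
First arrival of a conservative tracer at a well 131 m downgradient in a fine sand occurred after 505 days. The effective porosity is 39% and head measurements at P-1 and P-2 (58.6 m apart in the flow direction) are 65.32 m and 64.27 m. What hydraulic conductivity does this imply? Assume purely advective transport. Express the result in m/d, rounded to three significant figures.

Hydraulic gradient i = (65.32 − 64.27) / 58.6 = 1.05 / 58.6 = 0.01792
v = L / t = 131 / 505 = 0.2594 m/d
K = v · n / i = 0.2594 × 0.39 / 0.01792 = 5.65 m/d

5.65 m/d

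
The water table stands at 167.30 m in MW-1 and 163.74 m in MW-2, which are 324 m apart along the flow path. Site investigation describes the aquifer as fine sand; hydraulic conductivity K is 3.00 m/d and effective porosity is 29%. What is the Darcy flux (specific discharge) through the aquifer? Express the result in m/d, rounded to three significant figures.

0.0330 m/d

Hydraulic gradient i = (167.30 − 163.74) / 324 = 3.56 / 324 = 0.01099
Specific discharge q = 3.00 × 0.01099 = 0.03296 m/d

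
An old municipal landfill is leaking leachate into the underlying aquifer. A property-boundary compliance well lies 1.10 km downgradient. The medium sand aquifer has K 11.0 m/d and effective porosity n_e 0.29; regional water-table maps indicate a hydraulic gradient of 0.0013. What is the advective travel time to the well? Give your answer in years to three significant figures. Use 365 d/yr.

Darcy flux q = K·i = 11.0 × 0.0013 = 0.01430 m/d
v = Ki/n = 11.0·0.0013/0.29 = 0.04931 m/d
L = 1.10 km = 1100 m
t = L / v = 1100 / 0.04931 = 22310 d
   = 22310 / 365 = 61.1 yr

61.1 years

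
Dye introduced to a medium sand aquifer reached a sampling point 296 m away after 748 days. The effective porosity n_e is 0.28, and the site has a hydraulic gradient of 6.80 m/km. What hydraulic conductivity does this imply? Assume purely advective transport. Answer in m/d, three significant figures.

v = L / t = 296 / 748 = 0.3957 m/d
K = v · n / i = 0.3957 × 0.28 / 0.0068 = 16.3 m/d

16.3 m/d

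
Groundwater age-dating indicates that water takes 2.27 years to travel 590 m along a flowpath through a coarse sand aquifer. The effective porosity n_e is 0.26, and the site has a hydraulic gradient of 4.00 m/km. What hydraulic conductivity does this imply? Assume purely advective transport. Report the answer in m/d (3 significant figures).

t = 2.27 years = 828.6 d
v = L / t = 590 / 828.6 = 0.7121 m/d
K = v · n / i = 0.7121 × 0.26 / 0.0040 = 46.3 m/d

46.3 m/d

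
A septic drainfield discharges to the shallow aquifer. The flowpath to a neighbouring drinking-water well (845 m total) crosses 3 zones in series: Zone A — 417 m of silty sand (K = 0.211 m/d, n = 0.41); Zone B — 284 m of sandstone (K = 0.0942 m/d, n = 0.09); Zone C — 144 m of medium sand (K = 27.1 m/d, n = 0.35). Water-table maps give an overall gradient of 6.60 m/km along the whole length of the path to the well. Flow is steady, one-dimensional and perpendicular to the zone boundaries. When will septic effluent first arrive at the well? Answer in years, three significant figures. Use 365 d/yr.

606 years

For zones in series the flux q is common to all zones; the equivalent conductivity is the harmonic (thickness-weighted) mean, K_eq = L_total / Σ(L_j/K_j).
Σ(L/K) = 417/0.211 + 284/0.0942 + 144/27.1 = 1976 + 3015 + 5.314 = 4996 d
K_eq = L_total / Σ(L/K) = 845 / 4996 = 0.1691 m/d
q = K_eq · i = 0.1691 × 0.0066 = 0.001116 m/d (same in every zone)
Zone A: v = q/n = 0.001116/0.41 = 0.002722 m/d → t_A = 417/0.002722 = 153200 d
Zone B: v = q/n = 0.001116/0.09 = 0.01240 m/d → t_B = 284/0.01240 = 22900 d
Zone C: v = q/n = 0.001116/0.35 = 0.003189 m/d → t_C = 144/0.003189 = 45150 d
Total t = 153200 + 22900 + 45150 = 221200 d
   = 221200 / 365 = 606 yr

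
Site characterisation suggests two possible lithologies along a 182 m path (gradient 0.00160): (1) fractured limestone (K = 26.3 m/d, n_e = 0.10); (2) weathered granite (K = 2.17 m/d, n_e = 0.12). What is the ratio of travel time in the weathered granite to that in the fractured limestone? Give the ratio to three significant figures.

Unit 1 (fractured limestone): v = 26.3×0.0016/0.10 = 0.4208 m/d, t = 182/0.4208 = 432.5 d
Unit 2 (weathered granite): v = 2.17×0.0016/0.12 = 0.02893 m/d, t = 182/0.02893 = 6290 d
t(weathered granite) / t(fractured limestone) = 6290/432.5 = 14.5

14.5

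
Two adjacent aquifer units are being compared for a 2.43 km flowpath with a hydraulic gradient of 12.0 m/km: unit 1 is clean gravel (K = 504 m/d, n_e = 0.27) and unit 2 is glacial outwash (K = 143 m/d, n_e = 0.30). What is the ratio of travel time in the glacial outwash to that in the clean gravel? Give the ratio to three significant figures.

Unit 1 (clean gravel): v = 504×0.012/0.27 = 22.40 m/d, t = 2430/22.40 = 108.5 d
Unit 2 (glacial outwash): v = 143×0.012/0.30 = 5.720 m/d, t = 2430/5.720 = 424.8 d
t(glacial outwash) / t(clean gravel) = 424.8/108.5 = 3.92

3.92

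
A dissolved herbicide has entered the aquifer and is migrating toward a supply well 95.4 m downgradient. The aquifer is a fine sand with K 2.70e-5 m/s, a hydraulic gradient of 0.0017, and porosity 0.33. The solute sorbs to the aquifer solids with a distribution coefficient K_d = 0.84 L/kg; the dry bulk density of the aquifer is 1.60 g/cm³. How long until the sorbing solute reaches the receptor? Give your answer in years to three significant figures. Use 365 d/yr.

110 years

K = 2.70e-5 m/s × 86400 s/d = 2.333 m/d
Specific discharge q = 2.333 × 0.0017 = 0.003966 m/d
Average linear velocity = 0.003966 / 0.33 = 0.01202 m/d
Retardation R = 1 + ρ_b·K_d/n = 1 + 1.60×0.84/0.33 = 5.073
Contaminant velocity v_c = v/R = 0.01202/5.073 = 0.002369 m/d
t = L/v_c = 95.4/0.002369 = 40270 d
   = 40270/365 = 110 yr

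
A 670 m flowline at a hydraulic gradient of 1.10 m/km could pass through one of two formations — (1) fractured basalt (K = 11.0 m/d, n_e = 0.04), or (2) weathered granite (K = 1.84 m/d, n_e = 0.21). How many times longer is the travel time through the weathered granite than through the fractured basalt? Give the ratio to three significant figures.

Unit 1 (fractured basalt): v = 11.0×0.0011/0.04 = 0.3025 m/d, t = 670/0.3025 = 2215 d
Unit 2 (weathered granite): v = 1.84×0.0011/0.21 = 0.009638 m/d, t = 670/0.009638 = 69520 d
t(weathered granite) / t(fractured basalt) = 69520/2215 = 31.4

31.4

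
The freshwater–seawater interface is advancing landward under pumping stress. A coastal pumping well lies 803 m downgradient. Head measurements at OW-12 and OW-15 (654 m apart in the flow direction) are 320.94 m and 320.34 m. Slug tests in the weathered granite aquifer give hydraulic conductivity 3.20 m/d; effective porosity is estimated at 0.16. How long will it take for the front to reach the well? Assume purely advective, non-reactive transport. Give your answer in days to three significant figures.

43800 days

Hydraulic gradient i = (320.94 − 320.34) / 654 = 0.60 / 654 = 9.174e-4
Darcy flux q = K·i = 3.20 × 9.174e-4 = 0.002936 m/d
Seepage velocity v = q / n = 0.002936 / 0.16 = 0.01835 m/d
t = L / v = 803 / 0.01835 = 43760 d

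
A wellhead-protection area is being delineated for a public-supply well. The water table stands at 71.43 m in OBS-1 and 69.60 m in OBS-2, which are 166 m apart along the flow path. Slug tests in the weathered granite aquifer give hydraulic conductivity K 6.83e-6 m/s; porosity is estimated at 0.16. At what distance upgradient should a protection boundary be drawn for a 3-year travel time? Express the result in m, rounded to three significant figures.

44.5 m

Hydraulic gradient i = (71.43 − 69.60) / 166 = 1.83 / 166 = 0.01102
K = 6.83e-6 m/s × 86400 s/d = 0.5901 m/d
Specific discharge q = 0.5901 × 0.01102 = 0.006505 m/d
Seepage velocity v = q / n = 0.006505 / 0.16 = 0.04066 m/d
T = 3 yr × 365 = 1095 d
L = v × T = 0.04066 × 1095 = 44.52 m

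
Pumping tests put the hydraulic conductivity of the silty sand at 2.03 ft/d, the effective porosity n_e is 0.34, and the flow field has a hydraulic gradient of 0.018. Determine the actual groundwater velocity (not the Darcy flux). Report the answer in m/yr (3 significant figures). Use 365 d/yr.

12.0 m/yr

K = 2.03 ft/d × 0.3048 = 0.6187 m/d
q = Ki = 0.6187 × 0.018 = 0.01114 m/d
Average linear velocity = 0.01114 / 0.34 = 0.03276 m/d
   = 0.03276 × 365 = 12.0 m/yr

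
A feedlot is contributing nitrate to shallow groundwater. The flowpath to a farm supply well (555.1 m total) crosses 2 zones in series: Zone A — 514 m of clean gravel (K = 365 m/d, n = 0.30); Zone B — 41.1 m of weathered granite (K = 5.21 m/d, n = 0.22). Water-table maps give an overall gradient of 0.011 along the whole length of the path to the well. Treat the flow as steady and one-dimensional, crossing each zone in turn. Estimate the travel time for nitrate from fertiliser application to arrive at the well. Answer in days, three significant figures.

249 days

For zones in series the flux q is common to all zones; the equivalent conductivity is the harmonic (thickness-weighted) mean, K_eq = L_total / Σ(L_j/K_j).
Σ(L/K) = 514/365 + 41.1/5.21 = 1.408 + 7.889 = 9.297 d
K_eq = L_total / Σ(L/K) = 555.1 / 9.297 = 59.71 m/d
q = K_eq · i = 59.71 × 0.011 = 0.6568 m/d (same in every zone)
Zone A: v = q/n = 0.6568/0.30 = 2.189 m/d → t_A = 514/2.189 = 234.8 d
Zone B: v = q/n = 0.6568/0.22 = 2.985 m/d → t_B = 41.1/2.985 = 13.77 d
Total t = 234.8 + 13.77 = 248.5 d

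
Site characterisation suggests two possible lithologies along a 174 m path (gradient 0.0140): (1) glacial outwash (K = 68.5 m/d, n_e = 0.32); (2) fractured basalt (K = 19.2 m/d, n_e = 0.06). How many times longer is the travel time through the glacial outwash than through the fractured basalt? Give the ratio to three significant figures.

Unit 1 (glacial outwash): v = 68.5×0.014/0.32 = 2.997 m/d, t = 174/2.997 = 58.06 d
Unit 2 (fractured basalt): v = 19.2×0.014/0.06 = 4.480 m/d, t = 174/4.480 = 38.84 d
t(glacial outwash) / t(fractured basalt) = 58.06/38.84 = 1.49

1.49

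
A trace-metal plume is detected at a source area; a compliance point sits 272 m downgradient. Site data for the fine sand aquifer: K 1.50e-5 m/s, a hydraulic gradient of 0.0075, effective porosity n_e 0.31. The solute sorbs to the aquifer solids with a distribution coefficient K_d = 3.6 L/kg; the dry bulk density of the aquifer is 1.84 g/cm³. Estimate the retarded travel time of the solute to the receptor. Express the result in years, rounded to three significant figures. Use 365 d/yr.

K = 1.50e-5 m/s × 86400 s/d = 1.296 m/d
Specific discharge q = 1.296 × 0.0075 = 0.009720 m/d
Average linear velocity = 0.009720 / 0.31 = 0.03135 m/d
Retardation R = 1 + ρ_b·K_d/n = 1 + 1.84×3.6/0.31 = 22.37
Contaminant velocity v_c = v/R = 0.03135/22.37 = 0.001402 m/d
t = L/v_c = 272/0.001402 = 194000 d
   = 194000/365 = 532 yr

532 years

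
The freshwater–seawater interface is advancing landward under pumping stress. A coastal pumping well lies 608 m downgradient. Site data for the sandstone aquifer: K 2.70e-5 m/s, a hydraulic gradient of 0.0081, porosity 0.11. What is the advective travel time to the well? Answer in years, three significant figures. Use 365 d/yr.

K = 2.70e-5 m/s × 86400 s/d = 2.333 m/d
Specific discharge q = 2.333 × 0.0081 = 0.01890 m/d
v = Ki/n = 2.333·0.0081/0.11 = 0.1718 m/d
t = L / v = 608 / 0.1718 = 3539 d
   = 3539 / 365 = 9.70 yr

9.70 years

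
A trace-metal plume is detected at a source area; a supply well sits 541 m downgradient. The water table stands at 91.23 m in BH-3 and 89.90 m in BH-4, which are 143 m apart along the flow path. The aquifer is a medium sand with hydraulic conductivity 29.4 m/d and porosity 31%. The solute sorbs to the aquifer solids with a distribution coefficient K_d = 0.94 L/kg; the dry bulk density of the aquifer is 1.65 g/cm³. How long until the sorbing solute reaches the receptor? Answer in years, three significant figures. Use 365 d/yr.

10.1 years

Hydraulic gradient i = (91.23 − 89.90) / 143 = 1.33 / 143 = 0.009301
q = Ki = 29.4 × 0.009301 = 0.2734 m/d
Seepage velocity v = q / n = 0.2734 / 0.31 = 0.8821 m/d
Retardation R = 1 + ρ_b·K_d/n = 1 + 1.65×0.94/0.31 = 6.003
Contaminant velocity v_c = v/R = 0.8821/6.003 = 0.1469 m/d
t = L/v_c = 541/0.1469 = 3682 d
   = 3682/365 = 10.1 yr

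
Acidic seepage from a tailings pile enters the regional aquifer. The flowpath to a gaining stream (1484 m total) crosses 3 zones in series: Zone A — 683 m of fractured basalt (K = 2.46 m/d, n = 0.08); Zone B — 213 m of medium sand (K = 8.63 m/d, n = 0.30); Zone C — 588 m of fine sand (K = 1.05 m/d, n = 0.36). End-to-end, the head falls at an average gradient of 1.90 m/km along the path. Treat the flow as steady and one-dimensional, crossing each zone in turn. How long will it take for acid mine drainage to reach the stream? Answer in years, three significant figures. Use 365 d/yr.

277 years

Steady 1-D flow in series ⇒ the Darcy flux q is identical in every zone and the zone head losses add (resistances L/K in series).
Σ(L/K) = 683/2.46 + 213/8.63 + 588/1.05 = 277.6 + 24.68 + 560.0 = 862.3 d
K_eq = L_total / Σ(L/K) = 1484 / 862.3 = 1.721 m/d
q = K_eq · i = 1.721 × 0.0019 = 0.003270 m/d (same in every zone)
Zone A: v = q/n = 0.003270/0.08 = 0.04087 m/d → t_A = 683/0.04087 = 16710 d
Zone B: v = q/n = 0.003270/0.30 = 0.01090 m/d → t_B = 213/0.01090 = 19540 d
Zone C: v = q/n = 0.003270/0.36 = 0.009083 m/d → t_C = 588/0.009083 = 64740 d
Total t = 16710 + 19540 + 64740 = 101000 d
   = 101000 / 365 = 277 yr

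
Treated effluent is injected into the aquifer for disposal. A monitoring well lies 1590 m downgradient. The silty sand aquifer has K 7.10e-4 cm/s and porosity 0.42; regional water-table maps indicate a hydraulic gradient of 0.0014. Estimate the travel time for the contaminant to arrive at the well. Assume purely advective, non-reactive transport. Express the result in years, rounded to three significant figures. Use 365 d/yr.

K = 7.10e-4 cm/s × 864 = 0.6134 m/d
Darcy flux q = K·i = 0.6134 × 0.0014 = 8.588e-4 m/d
Seepage velocity v = q / n = 8.588e-4 / 0.42 = 0.002045 m/d
t = L / v = 1590 / 0.002045 = 777600 d
   = 777600 / 365 = 2130 yr

2130 years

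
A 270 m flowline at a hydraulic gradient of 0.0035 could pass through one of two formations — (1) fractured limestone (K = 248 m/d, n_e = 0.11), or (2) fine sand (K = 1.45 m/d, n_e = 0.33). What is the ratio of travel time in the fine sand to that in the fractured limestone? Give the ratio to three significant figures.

513

Unit 1 (fractured limestone): v = 248×0.0035/0.11 = 7.891 m/d, t = 270/7.891 = 34.22 d
Unit 2 (fine sand): v = 1.45×0.0035/0.33 = 0.01538 m/d, t = 270/0.01538 = 17560 d
t(fine sand) / t(fractured limestone) = 17560/34.22 = 513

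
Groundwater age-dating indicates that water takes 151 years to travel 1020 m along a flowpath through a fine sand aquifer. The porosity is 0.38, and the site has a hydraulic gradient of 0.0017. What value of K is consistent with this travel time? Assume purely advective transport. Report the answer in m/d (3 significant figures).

t = 151 years = 55120 d
v = L / t = 1020 / 55120 = 0.01851 m/d
K = v · n / i = 0.01851 × 0.38 / 0.0017 = 4.14 m/d

4.14 m/d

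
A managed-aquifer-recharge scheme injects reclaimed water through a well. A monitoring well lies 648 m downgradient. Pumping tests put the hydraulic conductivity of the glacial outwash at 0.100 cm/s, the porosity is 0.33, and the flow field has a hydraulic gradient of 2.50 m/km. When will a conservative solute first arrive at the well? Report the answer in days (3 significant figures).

K = 0.100 cm/s × 864 = 86.40 m/d
Specific discharge q = 86.40 × 0.0025 = 0.2160 m/d
Seepage velocity v = q / n = 0.2160 / 0.33 = 0.6545 m/d
t = L / v = 648 / 0.6545 = 990.0 d

990 days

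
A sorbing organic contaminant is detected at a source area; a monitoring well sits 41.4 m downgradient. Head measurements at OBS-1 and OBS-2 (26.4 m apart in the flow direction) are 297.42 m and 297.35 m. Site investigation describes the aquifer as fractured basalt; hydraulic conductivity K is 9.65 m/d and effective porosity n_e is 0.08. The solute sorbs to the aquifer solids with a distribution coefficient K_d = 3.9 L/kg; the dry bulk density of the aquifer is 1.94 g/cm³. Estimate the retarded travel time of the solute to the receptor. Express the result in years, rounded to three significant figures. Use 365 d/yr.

Hydraulic gradient i = (297.42 − 297.35) / 26.4 = 0.07 / 26.4 = 0.002652
Darcy flux q = K·i = 9.65 × 0.002652 = 0.02559 m/d
v = Ki/n = 9.65·0.002652/0.08 = 0.3198 m/d
Retardation R = 1 + ρ_b·K_d/n = 1 + 1.94×3.9/0.08 = 95.58
Contaminant velocity v_c = v/R = 0.3198/95.58 = 0.003346 m/d
t = L/v_c = 41.4/0.003346 = 12370 d
   = 12370/365 = 33.9 yr

33.9 years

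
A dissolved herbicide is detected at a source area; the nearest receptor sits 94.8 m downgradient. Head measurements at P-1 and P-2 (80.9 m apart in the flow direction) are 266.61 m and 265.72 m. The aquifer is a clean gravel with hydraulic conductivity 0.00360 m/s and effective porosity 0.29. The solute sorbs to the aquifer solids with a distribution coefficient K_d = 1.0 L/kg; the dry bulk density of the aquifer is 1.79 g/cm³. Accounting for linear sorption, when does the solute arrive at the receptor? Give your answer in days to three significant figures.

Hydraulic gradient i = (266.61 − 265.72) / 80.9 = 0.89 / 80.9 = 0.01100
K = 0.00360 m/s × 86400 s/d = 311.0 m/d
Specific discharge q = 311.0 × 0.01100 = 3.422 m/d
Seepage velocity v = q / n = 3.422 / 0.29 = 11.80 m/d
Retardation R = 1 + ρ_b·K_d/n = 1 + 1.79×1.0/0.29 = 7.172
Contaminant velocity v_c = v/R = 11.80/7.172 = 1.645 m/d
t = L/v_c = 94.8/1.645 = 57.63 d

57.6 days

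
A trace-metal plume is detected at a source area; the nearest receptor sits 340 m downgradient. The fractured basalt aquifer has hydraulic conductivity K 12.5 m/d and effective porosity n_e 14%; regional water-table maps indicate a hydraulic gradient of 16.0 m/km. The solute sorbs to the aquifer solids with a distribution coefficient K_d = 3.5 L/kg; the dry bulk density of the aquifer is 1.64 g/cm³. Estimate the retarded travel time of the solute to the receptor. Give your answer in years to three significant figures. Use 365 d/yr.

27.4 years

q = Ki = 12.5 × 0.016 = 0.2000 m/d
Seepage velocity v = q / n = 0.2000 / 0.14 = 1.429 m/d
Retardation R = 1 + ρ_b·K_d/n = 1 + 1.64×3.5/0.14 = 42.00
Contaminant velocity v_c = v/R = 1.429/42.00 = 0.03401 m/d
t = L/v_c = 340/0.03401 = 9996 d
   = 9996/365 = 27.4 yr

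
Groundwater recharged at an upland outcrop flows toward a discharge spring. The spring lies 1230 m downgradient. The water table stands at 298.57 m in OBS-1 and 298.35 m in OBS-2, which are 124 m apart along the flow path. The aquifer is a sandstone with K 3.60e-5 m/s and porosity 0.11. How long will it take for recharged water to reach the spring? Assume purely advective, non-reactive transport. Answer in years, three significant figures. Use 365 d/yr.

67.2 years

Hydraulic gradient i = (298.57 − 298.35) / 124 = 0.22 / 124 = 0.001774
K = 3.60e-5 m/s × 86400 s/d = 3.110 m/d
Specific discharge q = 3.110 × 0.001774 = 0.005518 m/d
v = Ki/n = 3.110·0.001774/0.11 = 0.05017 m/d
t = L / v = 1230 / 0.05017 = 24520 d
   = 24520 / 365 = 67.2 yr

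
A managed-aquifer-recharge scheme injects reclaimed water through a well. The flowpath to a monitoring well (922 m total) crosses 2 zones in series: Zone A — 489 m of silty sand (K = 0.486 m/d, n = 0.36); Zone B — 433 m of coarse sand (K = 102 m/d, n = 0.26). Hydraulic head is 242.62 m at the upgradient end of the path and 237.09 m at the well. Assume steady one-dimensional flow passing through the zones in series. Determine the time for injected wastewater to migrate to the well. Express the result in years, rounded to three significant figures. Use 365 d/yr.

Total head drop ΔH = 242.62 − 237.09 = 5.53 m
Steady 1-D flow in series ⇒ the Darcy flux q is identical in every zone and the zone head losses add (resistances L/K in series).
Σ(L/K) = 489/0.486 + 433/102 = 1006 + 4.245 = 1010 d
q = ΔH / Σ(L/K) = 5.53 / 1010 = 0.005473 m/d (same in every zone)
Zone A: v = q/n = 0.005473/0.36 = 0.01520 m/d → t_A = 489/0.01520 = 32170 d
Zone B: v = q/n = 0.005473/0.26 = 0.02105 m/d → t_B = 433/0.02105 = 20570 d
Total t = 32170 + 20570 = 52740 d
   = 52740 / 365 = 144 yr

144 years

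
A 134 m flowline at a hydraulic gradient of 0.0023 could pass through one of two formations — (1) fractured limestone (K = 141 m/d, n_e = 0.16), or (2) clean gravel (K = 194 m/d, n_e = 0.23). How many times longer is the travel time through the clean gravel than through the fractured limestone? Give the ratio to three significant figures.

Unit 1 (fractured limestone): v = 141×0.0023/0.16 = 2.027 m/d, t = 134/2.027 = 66.11 d
Unit 2 (clean gravel): v = 194×0.0023/0.23 = 1.940 m/d, t = 134/1.940 = 69.07 d
t(clean gravel) / t(fractured limestone) = 69.07/66.11 = 1.04

1.04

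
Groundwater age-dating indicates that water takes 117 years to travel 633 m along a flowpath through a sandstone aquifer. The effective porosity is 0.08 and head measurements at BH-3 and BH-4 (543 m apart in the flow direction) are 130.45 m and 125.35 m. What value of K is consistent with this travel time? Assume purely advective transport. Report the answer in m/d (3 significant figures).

0.126 m/d

Hydraulic gradient i = (130.45 − 125.35) / 543 = 5.10 / 543 = 0.009392
t = 117 years = 42710 d
v = L / t = 633 / 42710 = 0.01482 m/d
K = v · n / i = 0.01482 × 0.08 / 0.009392 = 0.126 m/d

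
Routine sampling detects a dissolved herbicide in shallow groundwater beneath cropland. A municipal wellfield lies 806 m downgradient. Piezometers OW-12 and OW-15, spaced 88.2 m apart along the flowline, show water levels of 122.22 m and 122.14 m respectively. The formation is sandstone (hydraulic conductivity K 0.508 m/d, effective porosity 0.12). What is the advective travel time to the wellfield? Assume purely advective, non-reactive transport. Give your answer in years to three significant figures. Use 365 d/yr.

Hydraulic gradient i = (122.22 − 122.14) / 88.2 = 0.08 / 88.2 = 9.070e-4
Darcy flux q = K·i = 0.508 × 9.070e-4 = 4.608e-4 m/d
v_s = q/n_e = 4.608e-4/0.12 = 0.003840 m/d
t = L / v = 806 / 0.003840 = 209900 d
   = 209900 / 365 = 575 yr

575 years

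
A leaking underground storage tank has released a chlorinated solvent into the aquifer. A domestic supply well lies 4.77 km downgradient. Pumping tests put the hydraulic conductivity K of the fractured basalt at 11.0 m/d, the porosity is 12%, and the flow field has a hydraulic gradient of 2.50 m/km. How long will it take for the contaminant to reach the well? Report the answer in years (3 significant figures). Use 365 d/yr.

57.0 years

Darcy flux q = K·i = 11.0 × 0.0025 = 0.02750 m/d
Average linear velocity = 0.02750 / 0.12 = 0.2292 m/d
L = 4.77 km = 4770 m
t = L / v = 4770 / 0.2292 = 20810 d
   = 20810 / 365 = 57.0 yr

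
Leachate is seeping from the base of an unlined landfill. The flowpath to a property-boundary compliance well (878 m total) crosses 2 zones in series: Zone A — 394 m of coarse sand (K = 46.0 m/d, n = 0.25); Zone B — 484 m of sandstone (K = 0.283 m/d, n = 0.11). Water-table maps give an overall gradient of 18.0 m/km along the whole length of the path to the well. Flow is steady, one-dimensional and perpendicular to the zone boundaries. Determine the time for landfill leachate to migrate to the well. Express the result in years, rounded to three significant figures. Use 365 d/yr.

45.2 years

For zones in series the flux q is common to all zones; the equivalent conductivity is the harmonic (thickness-weighted) mean, K_eq = L_total / Σ(L_j/K_j).
Σ(L/K) = 394/46.0 + 484/0.283 = 8.565 + 1710 = 1719 d
K_eq = L_total / Σ(L/K) = 878 / 1719 = 0.5108 m/d
q = K_eq · i = 0.5108 × 0.018 = 0.009195 m/d (same in every zone)
Zone A: v = q/n = 0.009195/0.25 = 0.03678 m/d → t_A = 394/0.03678 = 10710 d
Zone B: v = q/n = 0.009195/0.11 = 0.08359 m/d → t_B = 484/0.08359 = 5790 d
Total t = 10710 + 5790 = 16500 d
   = 16500 / 365 = 45.2 yr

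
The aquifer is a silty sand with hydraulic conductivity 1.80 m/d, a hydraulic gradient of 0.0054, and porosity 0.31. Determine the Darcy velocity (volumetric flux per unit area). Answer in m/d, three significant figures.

0.00972 m/d

Darcy flux q = K·i = 1.80 × 0.0054 = 0.009720 m/d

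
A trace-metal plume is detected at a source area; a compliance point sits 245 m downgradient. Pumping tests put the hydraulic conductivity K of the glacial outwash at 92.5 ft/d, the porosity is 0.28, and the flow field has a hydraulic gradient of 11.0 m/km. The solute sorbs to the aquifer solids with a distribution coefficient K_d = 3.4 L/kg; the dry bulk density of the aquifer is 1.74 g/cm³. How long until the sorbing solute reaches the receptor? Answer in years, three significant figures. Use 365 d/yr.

K = 92.5 ft/d × 0.3048 = 28.19 m/d
Darcy flux q = K·i = 28.19 × 0.011 = 0.3101 m/d
Seepage velocity v = q / n = 0.3101 / 0.28 = 1.108 m/d
Retardation R = 1 + ρ_b·K_d/n = 1 + 1.74×3.4/0.28 = 22.13
Contaminant velocity v_c = v/R = 1.108/22.13 = 0.05005 m/d
t = L/v_c = 245/0.05005 = 4895 d
   = 4895/365 = 13.4 yr

13.4 years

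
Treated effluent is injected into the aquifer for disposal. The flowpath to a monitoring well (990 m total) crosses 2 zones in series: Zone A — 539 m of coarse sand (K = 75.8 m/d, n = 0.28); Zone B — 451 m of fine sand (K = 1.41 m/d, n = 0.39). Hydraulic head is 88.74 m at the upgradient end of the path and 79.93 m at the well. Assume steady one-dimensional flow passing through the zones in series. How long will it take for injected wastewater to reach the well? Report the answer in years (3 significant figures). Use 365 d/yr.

Total head drop ΔH = 88.74 − 79.93 = 8.81 m
Continuity: the same q passes through each zone, so ΔH = q·Σ(L_j/K_j) — the zones act as resistances in series.
Σ(L/K) = 539/75.8 + 451/1.41 = 7.111 + 319.9 = 327.0 d
q = ΔH / Σ(L/K) = 8.81 / 327.0 = 0.02694 m/d (same in every zone)
Zone A: v = q/n = 0.02694/0.28 = 0.09623 m/d → t_A = 539/0.09623 = 5601 d
Zone B: v = q/n = 0.02694/0.39 = 0.06909 m/d → t_B = 451/0.06909 = 6528 d
Total t = 5601 + 6528 = 12130 d
   = 12130 / 365 = 33.2 yr

33.2 years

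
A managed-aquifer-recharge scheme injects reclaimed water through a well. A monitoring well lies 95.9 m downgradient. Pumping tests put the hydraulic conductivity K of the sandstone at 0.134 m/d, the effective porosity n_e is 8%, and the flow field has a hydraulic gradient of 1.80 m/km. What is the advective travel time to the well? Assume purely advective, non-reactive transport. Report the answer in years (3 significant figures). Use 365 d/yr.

87.1 years

Specific discharge q = 0.134 × 0.0018 = 2.412e-4 m/d
v = Ki/n = 0.134·0.0018/0.08 = 0.003015 m/d
t = L / v = 95.9 / 0.003015 = 31810 d
   = 31810 / 365 = 87.1 yr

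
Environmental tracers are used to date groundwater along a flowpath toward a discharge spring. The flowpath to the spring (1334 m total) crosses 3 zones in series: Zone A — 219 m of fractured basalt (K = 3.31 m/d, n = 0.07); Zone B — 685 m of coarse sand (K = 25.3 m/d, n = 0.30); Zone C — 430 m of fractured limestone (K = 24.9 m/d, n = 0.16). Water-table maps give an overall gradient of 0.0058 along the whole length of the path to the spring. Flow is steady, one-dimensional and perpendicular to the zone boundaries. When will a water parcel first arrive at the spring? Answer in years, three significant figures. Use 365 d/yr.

11.3 years

Continuity: the same q passes through each zone, so ΔH = q·Σ(L_j/K_j) — the zones act as resistances in series.
Σ(L/K) = 219/3.31 + 685/25.3 + 430/24.9 = 66.16 + 27.08 + 17.27 = 110.5 d
K_eq = L_total / Σ(L/K) = 1334 / 110.5 = 12.07 m/d
q = K_eq · i = 12.07 × 0.0058 = 0.07002 m/d (same in every zone)
Zone A: v = q/n = 0.07002/0.07 = 1.000 m/d → t_A = 219/1.000 = 219.0 d
Zone B: v = q/n = 0.07002/0.30 = 0.2334 m/d → t_B = 685/0.2334 = 2935 d
Zone C: v = q/n = 0.07002/0.16 = 0.4376 m/d → t_C = 430/0.4376 = 982.6 d
Total t = 219.0 + 2935 + 982.6 = 4137 d
   = 4137 / 365 = 11.3 yr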